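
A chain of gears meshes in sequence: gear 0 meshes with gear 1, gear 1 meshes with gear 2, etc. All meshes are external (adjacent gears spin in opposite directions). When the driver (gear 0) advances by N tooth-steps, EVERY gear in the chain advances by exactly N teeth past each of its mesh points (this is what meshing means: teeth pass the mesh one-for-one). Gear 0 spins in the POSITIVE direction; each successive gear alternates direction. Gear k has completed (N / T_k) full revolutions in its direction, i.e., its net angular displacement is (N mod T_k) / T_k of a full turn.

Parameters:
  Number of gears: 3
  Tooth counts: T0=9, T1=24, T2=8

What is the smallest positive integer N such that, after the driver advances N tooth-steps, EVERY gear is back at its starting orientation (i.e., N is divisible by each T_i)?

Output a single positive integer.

Answer: 72

Derivation:
Gear k returns to start when N is a multiple of T_k.
All gears at start simultaneously when N is a common multiple of [9, 24, 8]; the smallest such N is lcm(9, 24, 8).
Start: lcm = T0 = 9
Fold in T1=24: gcd(9, 24) = 3; lcm(9, 24) = 9 * 24 / 3 = 216 / 3 = 72
Fold in T2=8: gcd(72, 8) = 8; lcm(72, 8) = 72 * 8 / 8 = 576 / 8 = 72
Full cycle length = 72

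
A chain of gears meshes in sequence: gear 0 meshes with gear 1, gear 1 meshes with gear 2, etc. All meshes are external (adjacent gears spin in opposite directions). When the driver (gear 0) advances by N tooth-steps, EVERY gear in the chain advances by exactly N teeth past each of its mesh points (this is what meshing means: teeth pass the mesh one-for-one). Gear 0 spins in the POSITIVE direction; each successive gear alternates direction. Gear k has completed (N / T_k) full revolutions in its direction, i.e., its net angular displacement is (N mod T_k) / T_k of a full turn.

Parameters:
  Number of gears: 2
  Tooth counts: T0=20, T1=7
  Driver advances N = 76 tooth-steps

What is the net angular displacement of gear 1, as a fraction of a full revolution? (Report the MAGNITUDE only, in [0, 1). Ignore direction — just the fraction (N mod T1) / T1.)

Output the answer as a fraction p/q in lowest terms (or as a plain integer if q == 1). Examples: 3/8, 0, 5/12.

Answer: 6/7

Derivation:
Chain of 2 gears, tooth counts: [20, 7]
  gear 0: T0=20, direction=positive, advance = 76 mod 20 = 16 teeth = 16/20 turn
  gear 1: T1=7, direction=negative, advance = 76 mod 7 = 6 teeth = 6/7 turn
Gear 1: 76 mod 7 = 6
Fraction = 6 / 7 = 6/7 (gcd(6,7)=1) = 6/7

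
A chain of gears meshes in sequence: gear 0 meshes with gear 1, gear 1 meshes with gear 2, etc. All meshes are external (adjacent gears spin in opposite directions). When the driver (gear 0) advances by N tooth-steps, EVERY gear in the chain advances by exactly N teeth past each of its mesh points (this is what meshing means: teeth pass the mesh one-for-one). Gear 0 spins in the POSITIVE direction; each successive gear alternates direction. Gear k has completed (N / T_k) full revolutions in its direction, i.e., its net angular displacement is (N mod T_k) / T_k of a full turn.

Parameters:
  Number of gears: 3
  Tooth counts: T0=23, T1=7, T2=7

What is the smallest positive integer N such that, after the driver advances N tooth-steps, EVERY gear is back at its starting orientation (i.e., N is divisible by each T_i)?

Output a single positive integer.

Gear k returns to start when N is a multiple of T_k.
All gears at start simultaneously when N is a common multiple of [23, 7, 7]; the smallest such N is lcm(23, 7, 7).
Start: lcm = T0 = 23
Fold in T1=7: gcd(23, 7) = 1; lcm(23, 7) = 23 * 7 / 1 = 161 / 1 = 161
Fold in T2=7: gcd(161, 7) = 7; lcm(161, 7) = 161 * 7 / 7 = 1127 / 7 = 161
Full cycle length = 161

Answer: 161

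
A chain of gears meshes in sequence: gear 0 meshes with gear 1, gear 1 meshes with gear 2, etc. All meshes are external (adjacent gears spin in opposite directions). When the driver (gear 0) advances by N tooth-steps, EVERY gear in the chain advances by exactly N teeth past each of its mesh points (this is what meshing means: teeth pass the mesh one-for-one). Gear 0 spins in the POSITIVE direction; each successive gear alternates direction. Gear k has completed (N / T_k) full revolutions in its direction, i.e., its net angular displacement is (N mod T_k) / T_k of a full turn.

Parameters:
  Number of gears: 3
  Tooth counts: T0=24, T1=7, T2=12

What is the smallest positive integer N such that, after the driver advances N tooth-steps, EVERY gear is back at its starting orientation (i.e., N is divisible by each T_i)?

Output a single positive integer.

Gear k returns to start when N is a multiple of T_k.
All gears at start simultaneously when N is a common multiple of [24, 7, 12]; the smallest such N is lcm(24, 7, 12).
Start: lcm = T0 = 24
Fold in T1=7: gcd(24, 7) = 1; lcm(24, 7) = 24 * 7 / 1 = 168 / 1 = 168
Fold in T2=12: gcd(168, 12) = 12; lcm(168, 12) = 168 * 12 / 12 = 2016 / 12 = 168
Full cycle length = 168

Answer: 168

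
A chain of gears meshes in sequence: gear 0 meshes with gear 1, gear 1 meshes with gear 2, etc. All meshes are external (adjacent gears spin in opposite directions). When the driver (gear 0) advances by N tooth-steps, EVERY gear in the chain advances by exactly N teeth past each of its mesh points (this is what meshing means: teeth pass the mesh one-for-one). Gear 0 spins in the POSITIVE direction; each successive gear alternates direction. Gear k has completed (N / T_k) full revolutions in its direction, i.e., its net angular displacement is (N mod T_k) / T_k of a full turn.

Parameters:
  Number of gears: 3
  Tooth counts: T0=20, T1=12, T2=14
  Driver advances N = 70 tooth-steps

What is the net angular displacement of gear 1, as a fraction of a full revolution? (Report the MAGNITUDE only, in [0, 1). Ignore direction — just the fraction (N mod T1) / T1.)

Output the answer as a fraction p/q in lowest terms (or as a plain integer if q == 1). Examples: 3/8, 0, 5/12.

Chain of 3 gears, tooth counts: [20, 12, 14]
  gear 0: T0=20, direction=positive, advance = 70 mod 20 = 10 teeth = 10/20 turn
  gear 1: T1=12, direction=negative, advance = 70 mod 12 = 10 teeth = 10/12 turn
  gear 2: T2=14, direction=positive, advance = 70 mod 14 = 0 teeth = 0/14 turn
Gear 1: 70 mod 12 = 10
Fraction = 10 / 12 = 5/6 (gcd(10,12)=2) = 5/6

Answer: 5/6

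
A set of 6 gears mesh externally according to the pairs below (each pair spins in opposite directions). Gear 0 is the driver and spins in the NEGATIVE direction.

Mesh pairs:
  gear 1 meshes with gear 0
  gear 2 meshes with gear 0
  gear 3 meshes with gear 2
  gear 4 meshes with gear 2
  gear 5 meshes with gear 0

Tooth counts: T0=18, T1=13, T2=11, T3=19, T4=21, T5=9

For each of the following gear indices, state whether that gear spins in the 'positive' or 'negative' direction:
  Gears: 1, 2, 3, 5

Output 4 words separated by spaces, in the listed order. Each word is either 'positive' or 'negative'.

Answer: positive positive negative positive

Derivation:
Gear 0 (driver): negative (depth 0)
  gear 1: meshes with gear 0 -> depth 1 -> positive (opposite of gear 0)
  gear 2: meshes with gear 0 -> depth 1 -> positive (opposite of gear 0)
  gear 3: meshes with gear 2 -> depth 2 -> negative (opposite of gear 2)
  gear 4: meshes with gear 2 -> depth 2 -> negative (opposite of gear 2)
  gear 5: meshes with gear 0 -> depth 1 -> positive (opposite of gear 0)
Queried indices 1, 2, 3, 5 -> positive, positive, negative, positive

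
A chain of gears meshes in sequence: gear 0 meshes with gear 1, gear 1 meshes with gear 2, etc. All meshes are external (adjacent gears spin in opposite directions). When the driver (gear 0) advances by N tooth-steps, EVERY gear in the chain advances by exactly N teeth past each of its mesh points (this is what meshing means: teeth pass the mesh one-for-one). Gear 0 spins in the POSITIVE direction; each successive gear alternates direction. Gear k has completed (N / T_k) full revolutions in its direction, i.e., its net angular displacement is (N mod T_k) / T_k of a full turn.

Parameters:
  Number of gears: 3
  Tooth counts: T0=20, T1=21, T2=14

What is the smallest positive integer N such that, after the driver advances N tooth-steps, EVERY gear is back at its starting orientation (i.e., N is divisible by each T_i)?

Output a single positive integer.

Answer: 420

Derivation:
Gear k returns to start when N is a multiple of T_k.
All gears at start simultaneously when N is a common multiple of [20, 21, 14]; the smallest such N is lcm(20, 21, 14).
Start: lcm = T0 = 20
Fold in T1=21: gcd(20, 21) = 1; lcm(20, 21) = 20 * 21 / 1 = 420 / 1 = 420
Fold in T2=14: gcd(420, 14) = 14; lcm(420, 14) = 420 * 14 / 14 = 5880 / 14 = 420
Full cycle length = 420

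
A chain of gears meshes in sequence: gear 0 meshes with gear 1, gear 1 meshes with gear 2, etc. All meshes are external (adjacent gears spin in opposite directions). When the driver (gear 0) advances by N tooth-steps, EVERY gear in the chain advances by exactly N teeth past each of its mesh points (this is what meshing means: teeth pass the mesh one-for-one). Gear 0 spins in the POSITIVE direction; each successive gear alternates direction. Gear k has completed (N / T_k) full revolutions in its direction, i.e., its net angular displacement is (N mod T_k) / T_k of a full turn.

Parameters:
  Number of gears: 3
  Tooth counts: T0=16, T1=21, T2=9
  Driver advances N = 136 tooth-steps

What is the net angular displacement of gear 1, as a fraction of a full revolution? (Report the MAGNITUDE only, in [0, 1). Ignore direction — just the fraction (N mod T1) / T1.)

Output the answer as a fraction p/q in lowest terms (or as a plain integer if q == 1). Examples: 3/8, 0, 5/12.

Answer: 10/21

Derivation:
Chain of 3 gears, tooth counts: [16, 21, 9]
  gear 0: T0=16, direction=positive, advance = 136 mod 16 = 8 teeth = 8/16 turn
  gear 1: T1=21, direction=negative, advance = 136 mod 21 = 10 teeth = 10/21 turn
  gear 2: T2=9, direction=positive, advance = 136 mod 9 = 1 teeth = 1/9 turn
Gear 1: 136 mod 21 = 10
Fraction = 10 / 21 = 10/21 (gcd(10,21)=1) = 10/21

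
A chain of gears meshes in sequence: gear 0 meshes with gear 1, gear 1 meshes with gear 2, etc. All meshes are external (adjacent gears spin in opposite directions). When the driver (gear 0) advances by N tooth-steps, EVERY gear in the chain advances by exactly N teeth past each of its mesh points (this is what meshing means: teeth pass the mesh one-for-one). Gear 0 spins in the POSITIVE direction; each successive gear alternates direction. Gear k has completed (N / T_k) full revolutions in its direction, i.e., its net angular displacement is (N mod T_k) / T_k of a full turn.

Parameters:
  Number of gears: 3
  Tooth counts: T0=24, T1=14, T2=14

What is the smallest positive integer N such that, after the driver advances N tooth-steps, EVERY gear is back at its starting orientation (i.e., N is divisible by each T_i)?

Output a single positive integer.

Gear k returns to start when N is a multiple of T_k.
All gears at start simultaneously when N is a common multiple of [24, 14, 14]; the smallest such N is lcm(24, 14, 14).
Start: lcm = T0 = 24
Fold in T1=14: gcd(24, 14) = 2; lcm(24, 14) = 24 * 14 / 2 = 336 / 2 = 168
Fold in T2=14: gcd(168, 14) = 14; lcm(168, 14) = 168 * 14 / 14 = 2352 / 14 = 168
Full cycle length = 168

Answer: 168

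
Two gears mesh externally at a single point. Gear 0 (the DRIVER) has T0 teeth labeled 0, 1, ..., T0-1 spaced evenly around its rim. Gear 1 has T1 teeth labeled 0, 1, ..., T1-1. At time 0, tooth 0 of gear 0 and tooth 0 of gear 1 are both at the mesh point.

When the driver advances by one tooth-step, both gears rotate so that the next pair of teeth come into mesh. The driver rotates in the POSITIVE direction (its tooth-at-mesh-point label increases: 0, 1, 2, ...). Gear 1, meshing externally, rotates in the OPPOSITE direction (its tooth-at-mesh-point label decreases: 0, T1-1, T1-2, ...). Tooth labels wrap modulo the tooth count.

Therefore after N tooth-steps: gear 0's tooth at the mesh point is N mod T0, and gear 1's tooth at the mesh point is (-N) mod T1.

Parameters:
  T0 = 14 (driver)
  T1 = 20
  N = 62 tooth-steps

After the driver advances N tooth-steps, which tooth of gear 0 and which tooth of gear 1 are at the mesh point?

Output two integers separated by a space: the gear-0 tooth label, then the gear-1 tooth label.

Gear 0 (driver, T0=14): tooth at mesh = N mod T0
  62 = 4 * 14 + 6, so 62 mod 14 = 6
  gear 0 tooth = 6
Gear 1 (driven, T1=20): tooth at mesh = (-N) mod T1
  62 = 3 * 20 + 2, so 62 mod 20 = 2
  (-62) mod 20 = (-2) mod 20 = 20 - 2 = 18
Mesh after 62 steps: gear-0 tooth 6 meets gear-1 tooth 18

Answer: 6 18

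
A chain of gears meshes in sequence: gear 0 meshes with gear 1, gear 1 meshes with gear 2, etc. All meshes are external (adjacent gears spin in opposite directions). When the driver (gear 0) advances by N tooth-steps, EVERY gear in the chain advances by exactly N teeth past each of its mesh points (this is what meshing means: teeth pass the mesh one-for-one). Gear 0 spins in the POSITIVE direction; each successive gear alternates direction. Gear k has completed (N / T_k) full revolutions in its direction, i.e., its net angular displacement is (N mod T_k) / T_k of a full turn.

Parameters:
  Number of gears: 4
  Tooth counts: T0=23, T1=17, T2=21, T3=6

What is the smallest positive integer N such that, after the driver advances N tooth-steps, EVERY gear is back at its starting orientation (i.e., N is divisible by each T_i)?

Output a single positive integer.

Answer: 16422

Derivation:
Gear k returns to start when N is a multiple of T_k.
All gears at start simultaneously when N is a common multiple of [23, 17, 21, 6]; the smallest such N is lcm(23, 17, 21, 6).
Start: lcm = T0 = 23
Fold in T1=17: gcd(23, 17) = 1; lcm(23, 17) = 23 * 17 / 1 = 391 / 1 = 391
Fold in T2=21: gcd(391, 21) = 1; lcm(391, 21) = 391 * 21 / 1 = 8211 / 1 = 8211
Fold in T3=6: gcd(8211, 6) = 3; lcm(8211, 6) = 8211 * 6 / 3 = 49266 / 3 = 16422
Full cycle length = 16422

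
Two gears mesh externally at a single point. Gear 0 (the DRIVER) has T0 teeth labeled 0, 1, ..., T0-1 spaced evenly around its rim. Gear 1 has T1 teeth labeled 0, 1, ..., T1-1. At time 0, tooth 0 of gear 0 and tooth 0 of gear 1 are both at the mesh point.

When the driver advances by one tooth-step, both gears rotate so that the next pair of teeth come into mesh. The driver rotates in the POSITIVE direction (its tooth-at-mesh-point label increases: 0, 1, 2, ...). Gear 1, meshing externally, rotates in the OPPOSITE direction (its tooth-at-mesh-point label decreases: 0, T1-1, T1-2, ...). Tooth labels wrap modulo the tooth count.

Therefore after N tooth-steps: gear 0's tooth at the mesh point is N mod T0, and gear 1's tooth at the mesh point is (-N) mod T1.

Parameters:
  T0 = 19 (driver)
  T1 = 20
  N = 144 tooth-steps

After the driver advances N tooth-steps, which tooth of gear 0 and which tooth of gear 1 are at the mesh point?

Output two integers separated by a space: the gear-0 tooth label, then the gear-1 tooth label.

Answer: 11 16

Derivation:
Gear 0 (driver, T0=19): tooth at mesh = N mod T0
  144 = 7 * 19 + 11, so 144 mod 19 = 11
  gear 0 tooth = 11
Gear 1 (driven, T1=20): tooth at mesh = (-N) mod T1
  144 = 7 * 20 + 4, so 144 mod 20 = 4
  (-144) mod 20 = (-4) mod 20 = 20 - 4 = 16
Mesh after 144 steps: gear-0 tooth 11 meets gear-1 tooth 16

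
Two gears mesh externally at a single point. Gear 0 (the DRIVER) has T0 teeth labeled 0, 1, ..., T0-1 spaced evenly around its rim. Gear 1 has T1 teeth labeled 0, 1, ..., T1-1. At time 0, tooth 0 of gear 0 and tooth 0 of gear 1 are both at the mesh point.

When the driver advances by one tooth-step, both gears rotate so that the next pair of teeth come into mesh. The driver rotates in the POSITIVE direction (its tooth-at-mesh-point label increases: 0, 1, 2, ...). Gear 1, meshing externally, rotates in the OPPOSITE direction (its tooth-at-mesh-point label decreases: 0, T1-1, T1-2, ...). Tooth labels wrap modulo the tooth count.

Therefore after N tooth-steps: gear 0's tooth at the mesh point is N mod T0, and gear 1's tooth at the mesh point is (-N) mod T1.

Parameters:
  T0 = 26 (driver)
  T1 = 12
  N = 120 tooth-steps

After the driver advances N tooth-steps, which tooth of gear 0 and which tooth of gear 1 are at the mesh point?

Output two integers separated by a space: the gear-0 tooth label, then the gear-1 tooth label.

Answer: 16 0

Derivation:
Gear 0 (driver, T0=26): tooth at mesh = N mod T0
  120 = 4 * 26 + 16, so 120 mod 26 = 16
  gear 0 tooth = 16
Gear 1 (driven, T1=12): tooth at mesh = (-N) mod T1
  120 = 10 * 12 + 0, so 120 mod 12 = 0
  (-120) mod 12 = 0
Mesh after 120 steps: gear-0 tooth 16 meets gear-1 tooth 0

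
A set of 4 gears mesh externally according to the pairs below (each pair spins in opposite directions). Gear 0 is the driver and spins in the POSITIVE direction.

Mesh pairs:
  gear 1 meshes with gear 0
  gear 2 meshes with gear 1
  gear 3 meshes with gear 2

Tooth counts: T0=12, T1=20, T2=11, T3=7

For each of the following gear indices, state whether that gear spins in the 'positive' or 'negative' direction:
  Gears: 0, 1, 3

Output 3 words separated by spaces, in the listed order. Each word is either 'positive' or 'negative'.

Answer: positive negative negative

Derivation:
Gear 0 (driver): positive (depth 0)
  gear 1: meshes with gear 0 -> depth 1 -> negative (opposite of gear 0)
  gear 2: meshes with gear 1 -> depth 2 -> positive (opposite of gear 1)
  gear 3: meshes with gear 2 -> depth 3 -> negative (opposite of gear 2)
Queried indices 0, 1, 3 -> positive, negative, negative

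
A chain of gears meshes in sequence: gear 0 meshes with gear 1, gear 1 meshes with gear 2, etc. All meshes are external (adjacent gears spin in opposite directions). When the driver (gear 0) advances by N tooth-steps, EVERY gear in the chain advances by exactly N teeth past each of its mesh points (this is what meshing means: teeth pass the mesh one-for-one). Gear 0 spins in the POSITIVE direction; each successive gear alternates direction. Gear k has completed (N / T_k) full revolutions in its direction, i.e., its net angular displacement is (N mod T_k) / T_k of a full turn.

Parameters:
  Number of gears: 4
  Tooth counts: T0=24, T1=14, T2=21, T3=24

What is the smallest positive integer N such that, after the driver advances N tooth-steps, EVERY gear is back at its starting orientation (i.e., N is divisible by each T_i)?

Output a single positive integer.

Answer: 168

Derivation:
Gear k returns to start when N is a multiple of T_k.
All gears at start simultaneously when N is a common multiple of [24, 14, 21, 24]; the smallest such N is lcm(24, 14, 21, 24).
Start: lcm = T0 = 24
Fold in T1=14: gcd(24, 14) = 2; lcm(24, 14) = 24 * 14 / 2 = 336 / 2 = 168
Fold in T2=21: gcd(168, 21) = 21; lcm(168, 21) = 168 * 21 / 21 = 3528 / 21 = 168
Fold in T3=24: gcd(168, 24) = 24; lcm(168, 24) = 168 * 24 / 24 = 4032 / 24 = 168
Full cycle length = 168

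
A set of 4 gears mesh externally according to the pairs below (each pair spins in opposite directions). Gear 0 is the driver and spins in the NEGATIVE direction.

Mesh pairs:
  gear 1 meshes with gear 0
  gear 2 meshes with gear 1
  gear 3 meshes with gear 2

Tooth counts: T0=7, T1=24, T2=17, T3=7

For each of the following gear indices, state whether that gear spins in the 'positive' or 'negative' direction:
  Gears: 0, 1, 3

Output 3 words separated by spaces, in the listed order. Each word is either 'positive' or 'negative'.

Answer: negative positive positive

Derivation:
Gear 0 (driver): negative (depth 0)
  gear 1: meshes with gear 0 -> depth 1 -> positive (opposite of gear 0)
  gear 2: meshes with gear 1 -> depth 2 -> negative (opposite of gear 1)
  gear 3: meshes with gear 2 -> depth 3 -> positive (opposite of gear 2)
Queried indices 0, 1, 3 -> negative, positive, positive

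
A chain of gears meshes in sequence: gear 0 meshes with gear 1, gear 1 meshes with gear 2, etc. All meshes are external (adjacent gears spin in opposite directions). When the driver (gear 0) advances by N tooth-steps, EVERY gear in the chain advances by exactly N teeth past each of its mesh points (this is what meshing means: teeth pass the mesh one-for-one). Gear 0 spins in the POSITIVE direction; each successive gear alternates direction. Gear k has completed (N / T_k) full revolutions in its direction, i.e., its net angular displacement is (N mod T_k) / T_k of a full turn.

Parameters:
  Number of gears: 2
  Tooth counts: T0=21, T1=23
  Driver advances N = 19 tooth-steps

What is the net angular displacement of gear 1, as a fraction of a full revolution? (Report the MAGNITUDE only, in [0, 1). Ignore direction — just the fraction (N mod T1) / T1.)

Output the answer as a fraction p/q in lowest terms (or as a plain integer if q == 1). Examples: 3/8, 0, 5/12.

Chain of 2 gears, tooth counts: [21, 23]
  gear 0: T0=21, direction=positive, advance = 19 mod 21 = 19 teeth = 19/21 turn
  gear 1: T1=23, direction=negative, advance = 19 mod 23 = 19 teeth = 19/23 turn
Gear 1: 19 mod 23 = 19
Fraction = 19 / 23 = 19/23 (gcd(19,23)=1) = 19/23

Answer: 19/23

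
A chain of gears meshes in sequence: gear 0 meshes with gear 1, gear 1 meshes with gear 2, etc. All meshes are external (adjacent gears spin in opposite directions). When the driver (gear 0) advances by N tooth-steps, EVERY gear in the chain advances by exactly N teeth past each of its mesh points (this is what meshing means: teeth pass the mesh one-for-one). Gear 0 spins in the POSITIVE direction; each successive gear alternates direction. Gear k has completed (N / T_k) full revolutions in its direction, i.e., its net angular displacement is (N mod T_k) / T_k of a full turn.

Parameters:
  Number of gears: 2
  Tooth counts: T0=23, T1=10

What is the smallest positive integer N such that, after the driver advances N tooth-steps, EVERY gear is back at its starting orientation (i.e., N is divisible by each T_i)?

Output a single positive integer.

Gear k returns to start when N is a multiple of T_k.
All gears at start simultaneously when N is a common multiple of [23, 10]; the smallest such N is lcm(23, 10).
Start: lcm = T0 = 23
Fold in T1=10: gcd(23, 10) = 1; lcm(23, 10) = 23 * 10 / 1 = 230 / 1 = 230
Full cycle length = 230

Answer: 230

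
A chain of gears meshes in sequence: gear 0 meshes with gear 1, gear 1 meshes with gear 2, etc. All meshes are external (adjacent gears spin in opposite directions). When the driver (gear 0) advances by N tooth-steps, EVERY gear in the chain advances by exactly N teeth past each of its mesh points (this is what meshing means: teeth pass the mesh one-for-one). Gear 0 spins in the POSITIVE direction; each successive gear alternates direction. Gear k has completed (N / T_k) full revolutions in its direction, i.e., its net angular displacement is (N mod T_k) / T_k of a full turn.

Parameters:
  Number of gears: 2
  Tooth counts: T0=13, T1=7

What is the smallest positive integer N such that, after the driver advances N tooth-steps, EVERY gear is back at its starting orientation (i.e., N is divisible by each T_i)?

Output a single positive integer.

Answer: 91

Derivation:
Gear k returns to start when N is a multiple of T_k.
All gears at start simultaneously when N is a common multiple of [13, 7]; the smallest such N is lcm(13, 7).
Start: lcm = T0 = 13
Fold in T1=7: gcd(13, 7) = 1; lcm(13, 7) = 13 * 7 / 1 = 91 / 1 = 91
Full cycle length = 91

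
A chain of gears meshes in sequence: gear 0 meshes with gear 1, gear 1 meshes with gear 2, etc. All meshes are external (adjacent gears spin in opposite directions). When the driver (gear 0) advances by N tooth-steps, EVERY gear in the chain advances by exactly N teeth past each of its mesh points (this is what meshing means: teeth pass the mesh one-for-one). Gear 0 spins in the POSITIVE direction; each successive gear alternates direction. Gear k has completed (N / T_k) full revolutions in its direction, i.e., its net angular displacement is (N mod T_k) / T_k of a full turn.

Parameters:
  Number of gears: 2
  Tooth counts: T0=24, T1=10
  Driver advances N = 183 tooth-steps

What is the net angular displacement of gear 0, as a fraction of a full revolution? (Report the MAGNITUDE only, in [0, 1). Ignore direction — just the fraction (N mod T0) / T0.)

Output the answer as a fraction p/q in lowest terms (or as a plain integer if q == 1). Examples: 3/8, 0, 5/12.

Answer: 5/8

Derivation:
Chain of 2 gears, tooth counts: [24, 10]
  gear 0: T0=24, direction=positive, advance = 183 mod 24 = 15 teeth = 15/24 turn
  gear 1: T1=10, direction=negative, advance = 183 mod 10 = 3 teeth = 3/10 turn
Gear 0: 183 mod 24 = 15
Fraction = 15 / 24 = 5/8 (gcd(15,24)=3) = 5/8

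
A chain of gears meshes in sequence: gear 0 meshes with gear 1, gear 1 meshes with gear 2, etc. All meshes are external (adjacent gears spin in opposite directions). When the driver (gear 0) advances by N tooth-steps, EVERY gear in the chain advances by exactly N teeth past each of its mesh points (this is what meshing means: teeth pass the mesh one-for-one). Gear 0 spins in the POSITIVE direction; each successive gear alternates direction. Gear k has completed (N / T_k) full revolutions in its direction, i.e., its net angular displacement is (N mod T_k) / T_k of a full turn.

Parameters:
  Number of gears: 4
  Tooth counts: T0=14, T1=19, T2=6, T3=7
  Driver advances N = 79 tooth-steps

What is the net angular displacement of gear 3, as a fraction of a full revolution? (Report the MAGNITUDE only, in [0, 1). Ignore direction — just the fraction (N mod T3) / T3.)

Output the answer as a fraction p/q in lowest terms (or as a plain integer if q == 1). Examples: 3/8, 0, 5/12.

Answer: 2/7

Derivation:
Chain of 4 gears, tooth counts: [14, 19, 6, 7]
  gear 0: T0=14, direction=positive, advance = 79 mod 14 = 9 teeth = 9/14 turn
  gear 1: T1=19, direction=negative, advance = 79 mod 19 = 3 teeth = 3/19 turn
  gear 2: T2=6, direction=positive, advance = 79 mod 6 = 1 teeth = 1/6 turn
  gear 3: T3=7, direction=negative, advance = 79 mod 7 = 2 teeth = 2/7 turn
Gear 3: 79 mod 7 = 2
Fraction = 2 / 7 = 2/7 (gcd(2,7)=1) = 2/7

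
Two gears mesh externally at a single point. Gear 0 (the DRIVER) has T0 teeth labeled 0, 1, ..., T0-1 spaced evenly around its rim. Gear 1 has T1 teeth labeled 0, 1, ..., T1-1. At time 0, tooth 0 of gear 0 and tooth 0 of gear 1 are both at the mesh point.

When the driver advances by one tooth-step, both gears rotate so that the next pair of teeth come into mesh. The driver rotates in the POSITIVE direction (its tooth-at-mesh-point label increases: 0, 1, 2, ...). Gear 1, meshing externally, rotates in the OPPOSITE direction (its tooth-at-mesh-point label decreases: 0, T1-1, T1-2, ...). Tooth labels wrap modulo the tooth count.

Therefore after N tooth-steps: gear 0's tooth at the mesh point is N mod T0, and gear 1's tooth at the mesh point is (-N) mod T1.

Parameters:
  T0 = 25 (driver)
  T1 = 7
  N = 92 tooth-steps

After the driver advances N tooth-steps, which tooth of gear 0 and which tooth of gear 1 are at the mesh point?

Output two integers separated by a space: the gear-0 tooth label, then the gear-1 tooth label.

Gear 0 (driver, T0=25): tooth at mesh = N mod T0
  92 = 3 * 25 + 17, so 92 mod 25 = 17
  gear 0 tooth = 17
Gear 1 (driven, T1=7): tooth at mesh = (-N) mod T1
  92 = 13 * 7 + 1, so 92 mod 7 = 1
  (-92) mod 7 = (-1) mod 7 = 7 - 1 = 6
Mesh after 92 steps: gear-0 tooth 17 meets gear-1 tooth 6

Answer: 17 6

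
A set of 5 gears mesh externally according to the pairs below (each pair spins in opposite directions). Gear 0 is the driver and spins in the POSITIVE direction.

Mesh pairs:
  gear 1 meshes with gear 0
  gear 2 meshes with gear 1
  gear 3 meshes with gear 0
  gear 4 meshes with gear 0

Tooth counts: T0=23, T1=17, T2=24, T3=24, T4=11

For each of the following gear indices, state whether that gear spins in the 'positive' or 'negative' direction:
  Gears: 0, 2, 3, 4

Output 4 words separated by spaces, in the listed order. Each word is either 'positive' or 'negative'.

Gear 0 (driver): positive (depth 0)
  gear 1: meshes with gear 0 -> depth 1 -> negative (opposite of gear 0)
  gear 2: meshes with gear 1 -> depth 2 -> positive (opposite of gear 1)
  gear 3: meshes with gear 0 -> depth 1 -> negative (opposite of gear 0)
  gear 4: meshes with gear 0 -> depth 1 -> negative (opposite of gear 0)
Queried indices 0, 2, 3, 4 -> positive, positive, negative, negative

Answer: positive positive negative negative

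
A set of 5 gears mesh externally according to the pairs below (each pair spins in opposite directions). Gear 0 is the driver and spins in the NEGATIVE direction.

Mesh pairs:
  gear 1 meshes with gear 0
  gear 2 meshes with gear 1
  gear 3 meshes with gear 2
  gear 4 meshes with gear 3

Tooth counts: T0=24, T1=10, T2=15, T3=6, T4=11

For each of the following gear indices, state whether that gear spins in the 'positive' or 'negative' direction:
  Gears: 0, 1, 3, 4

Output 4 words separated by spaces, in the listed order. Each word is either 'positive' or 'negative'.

Gear 0 (driver): negative (depth 0)
  gear 1: meshes with gear 0 -> depth 1 -> positive (opposite of gear 0)
  gear 2: meshes with gear 1 -> depth 2 -> negative (opposite of gear 1)
  gear 3: meshes with gear 2 -> depth 3 -> positive (opposite of gear 2)
  gear 4: meshes with gear 3 -> depth 4 -> negative (opposite of gear 3)
Queried indices 0, 1, 3, 4 -> negative, positive, positive, negative

Answer: negative positive positive negative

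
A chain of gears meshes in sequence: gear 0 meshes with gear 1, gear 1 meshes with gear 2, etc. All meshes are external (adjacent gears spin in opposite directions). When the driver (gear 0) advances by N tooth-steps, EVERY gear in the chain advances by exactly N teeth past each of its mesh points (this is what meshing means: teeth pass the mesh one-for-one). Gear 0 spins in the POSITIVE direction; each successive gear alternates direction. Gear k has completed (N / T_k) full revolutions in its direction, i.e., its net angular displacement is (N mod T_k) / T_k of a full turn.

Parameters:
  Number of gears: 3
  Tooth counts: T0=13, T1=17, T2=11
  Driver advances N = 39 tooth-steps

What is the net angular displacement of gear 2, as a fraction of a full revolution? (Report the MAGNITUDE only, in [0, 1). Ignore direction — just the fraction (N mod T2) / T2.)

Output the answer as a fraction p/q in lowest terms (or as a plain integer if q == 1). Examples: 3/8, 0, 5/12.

Chain of 3 gears, tooth counts: [13, 17, 11]
  gear 0: T0=13, direction=positive, advance = 39 mod 13 = 0 teeth = 0/13 turn
  gear 1: T1=17, direction=negative, advance = 39 mod 17 = 5 teeth = 5/17 turn
  gear 2: T2=11, direction=positive, advance = 39 mod 11 = 6 teeth = 6/11 turn
Gear 2: 39 mod 11 = 6
Fraction = 6 / 11 = 6/11 (gcd(6,11)=1) = 6/11

Answer: 6/11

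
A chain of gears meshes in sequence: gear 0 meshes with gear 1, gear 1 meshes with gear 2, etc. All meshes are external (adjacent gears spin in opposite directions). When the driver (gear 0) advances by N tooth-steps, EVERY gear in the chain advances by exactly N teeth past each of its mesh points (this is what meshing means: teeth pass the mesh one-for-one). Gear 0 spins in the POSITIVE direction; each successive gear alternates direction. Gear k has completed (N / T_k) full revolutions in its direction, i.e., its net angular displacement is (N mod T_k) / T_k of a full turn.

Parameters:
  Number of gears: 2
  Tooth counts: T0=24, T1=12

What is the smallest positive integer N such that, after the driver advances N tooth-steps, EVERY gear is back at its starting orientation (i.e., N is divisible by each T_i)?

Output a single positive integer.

Gear k returns to start when N is a multiple of T_k.
All gears at start simultaneously when N is a common multiple of [24, 12]; the smallest such N is lcm(24, 12).
Start: lcm = T0 = 24
Fold in T1=12: gcd(24, 12) = 12; lcm(24, 12) = 24 * 12 / 12 = 288 / 12 = 24
Full cycle length = 24

Answer: 24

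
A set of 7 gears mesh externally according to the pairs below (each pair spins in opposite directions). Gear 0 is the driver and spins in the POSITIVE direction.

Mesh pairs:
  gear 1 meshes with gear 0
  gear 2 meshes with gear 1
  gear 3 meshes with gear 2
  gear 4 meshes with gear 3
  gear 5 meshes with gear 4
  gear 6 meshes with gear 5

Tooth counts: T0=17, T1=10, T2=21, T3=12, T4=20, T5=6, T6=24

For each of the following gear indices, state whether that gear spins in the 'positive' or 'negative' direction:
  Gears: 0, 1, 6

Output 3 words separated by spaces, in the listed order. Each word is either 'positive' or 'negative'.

Answer: positive negative positive

Derivation:
Gear 0 (driver): positive (depth 0)
  gear 1: meshes with gear 0 -> depth 1 -> negative (opposite of gear 0)
  gear 2: meshes with gear 1 -> depth 2 -> positive (opposite of gear 1)
  gear 3: meshes with gear 2 -> depth 3 -> negative (opposite of gear 2)
  gear 4: meshes with gear 3 -> depth 4 -> positive (opposite of gear 3)
  gear 5: meshes with gear 4 -> depth 5 -> negative (opposite of gear 4)
  gear 6: meshes with gear 5 -> depth 6 -> positive (opposite of gear 5)
Queried indices 0, 1, 6 -> positive, negative, positive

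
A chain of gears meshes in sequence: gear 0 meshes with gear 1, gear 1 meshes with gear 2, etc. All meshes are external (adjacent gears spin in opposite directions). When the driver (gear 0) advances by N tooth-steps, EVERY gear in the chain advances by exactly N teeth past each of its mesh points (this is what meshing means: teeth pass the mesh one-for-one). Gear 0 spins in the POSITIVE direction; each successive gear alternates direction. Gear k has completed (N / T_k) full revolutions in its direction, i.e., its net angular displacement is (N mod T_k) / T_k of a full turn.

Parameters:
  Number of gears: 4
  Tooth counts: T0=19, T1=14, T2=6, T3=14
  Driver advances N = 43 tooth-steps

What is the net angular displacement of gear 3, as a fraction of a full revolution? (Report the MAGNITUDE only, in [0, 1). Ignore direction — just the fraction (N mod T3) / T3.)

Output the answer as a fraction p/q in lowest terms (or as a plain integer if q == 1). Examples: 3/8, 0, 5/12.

Answer: 1/14

Derivation:
Chain of 4 gears, tooth counts: [19, 14, 6, 14]
  gear 0: T0=19, direction=positive, advance = 43 mod 19 = 5 teeth = 5/19 turn
  gear 1: T1=14, direction=negative, advance = 43 mod 14 = 1 teeth = 1/14 turn
  gear 2: T2=6, direction=positive, advance = 43 mod 6 = 1 teeth = 1/6 turn
  gear 3: T3=14, direction=negative, advance = 43 mod 14 = 1 teeth = 1/14 turn
Gear 3: 43 mod 14 = 1
Fraction = 1 / 14 = 1/14 (gcd(1,14)=1) = 1/14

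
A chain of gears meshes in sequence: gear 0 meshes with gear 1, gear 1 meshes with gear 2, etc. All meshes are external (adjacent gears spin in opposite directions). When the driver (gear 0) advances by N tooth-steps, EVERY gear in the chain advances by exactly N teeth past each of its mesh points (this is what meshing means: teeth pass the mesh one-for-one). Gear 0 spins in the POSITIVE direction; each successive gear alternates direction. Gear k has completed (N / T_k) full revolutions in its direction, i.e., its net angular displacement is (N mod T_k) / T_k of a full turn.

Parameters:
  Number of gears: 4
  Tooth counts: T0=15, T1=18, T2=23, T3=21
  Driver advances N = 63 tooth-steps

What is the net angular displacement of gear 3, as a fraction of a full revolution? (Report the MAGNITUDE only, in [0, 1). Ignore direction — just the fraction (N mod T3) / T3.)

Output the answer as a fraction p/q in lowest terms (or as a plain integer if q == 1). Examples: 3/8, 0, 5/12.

Answer: 0

Derivation:
Chain of 4 gears, tooth counts: [15, 18, 23, 21]
  gear 0: T0=15, direction=positive, advance = 63 mod 15 = 3 teeth = 3/15 turn
  gear 1: T1=18, direction=negative, advance = 63 mod 18 = 9 teeth = 9/18 turn
  gear 2: T2=23, direction=positive, advance = 63 mod 23 = 17 teeth = 17/23 turn
  gear 3: T3=21, direction=negative, advance = 63 mod 21 = 0 teeth = 0/21 turn
Gear 3: 63 mod 21 = 0
Fraction = 0 / 21 = 0/1 (gcd(0,21)=21) = 0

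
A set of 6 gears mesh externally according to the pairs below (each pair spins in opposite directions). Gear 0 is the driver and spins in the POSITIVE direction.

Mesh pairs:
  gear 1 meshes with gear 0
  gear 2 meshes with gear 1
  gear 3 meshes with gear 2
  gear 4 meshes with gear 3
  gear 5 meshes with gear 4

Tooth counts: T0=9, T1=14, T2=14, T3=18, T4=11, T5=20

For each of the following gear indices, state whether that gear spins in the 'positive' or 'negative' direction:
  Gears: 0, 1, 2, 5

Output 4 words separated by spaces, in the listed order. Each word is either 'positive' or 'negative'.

Gear 0 (driver): positive (depth 0)
  gear 1: meshes with gear 0 -> depth 1 -> negative (opposite of gear 0)
  gear 2: meshes with gear 1 -> depth 2 -> positive (opposite of gear 1)
  gear 3: meshes with gear 2 -> depth 3 -> negative (opposite of gear 2)
  gear 4: meshes with gear 3 -> depth 4 -> positive (opposite of gear 3)
  gear 5: meshes with gear 4 -> depth 5 -> negative (opposite of gear 4)
Queried indices 0, 1, 2, 5 -> positive, negative, positive, negative

Answer: positive negative positive negative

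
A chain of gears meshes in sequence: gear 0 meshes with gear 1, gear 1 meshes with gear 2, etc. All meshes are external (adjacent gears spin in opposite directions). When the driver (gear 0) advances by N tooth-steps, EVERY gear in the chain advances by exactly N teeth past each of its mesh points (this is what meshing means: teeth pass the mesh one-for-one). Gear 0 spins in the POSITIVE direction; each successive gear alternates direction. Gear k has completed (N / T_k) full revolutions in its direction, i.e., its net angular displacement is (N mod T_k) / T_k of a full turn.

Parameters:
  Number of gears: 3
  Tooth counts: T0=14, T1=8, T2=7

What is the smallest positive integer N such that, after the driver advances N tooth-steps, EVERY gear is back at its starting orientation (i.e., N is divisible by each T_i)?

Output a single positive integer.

Gear k returns to start when N is a multiple of T_k.
All gears at start simultaneously when N is a common multiple of [14, 8, 7]; the smallest such N is lcm(14, 8, 7).
Start: lcm = T0 = 14
Fold in T1=8: gcd(14, 8) = 2; lcm(14, 8) = 14 * 8 / 2 = 112 / 2 = 56
Fold in T2=7: gcd(56, 7) = 7; lcm(56, 7) = 56 * 7 / 7 = 392 / 7 = 56
Full cycle length = 56

Answer: 56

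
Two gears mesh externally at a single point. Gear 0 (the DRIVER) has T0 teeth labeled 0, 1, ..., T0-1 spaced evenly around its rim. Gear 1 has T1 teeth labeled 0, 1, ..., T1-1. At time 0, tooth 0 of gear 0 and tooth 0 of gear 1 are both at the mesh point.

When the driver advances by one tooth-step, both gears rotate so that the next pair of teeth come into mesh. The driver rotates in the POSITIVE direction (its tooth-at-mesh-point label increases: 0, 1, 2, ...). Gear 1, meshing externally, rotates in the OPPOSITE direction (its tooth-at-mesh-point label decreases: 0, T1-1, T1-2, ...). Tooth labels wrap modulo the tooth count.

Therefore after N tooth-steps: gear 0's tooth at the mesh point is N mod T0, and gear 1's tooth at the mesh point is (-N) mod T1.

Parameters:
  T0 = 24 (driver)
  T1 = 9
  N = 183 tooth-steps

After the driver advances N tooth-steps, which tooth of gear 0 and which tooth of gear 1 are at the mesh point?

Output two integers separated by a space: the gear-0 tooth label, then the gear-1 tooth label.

Answer: 15 6

Derivation:
Gear 0 (driver, T0=24): tooth at mesh = N mod T0
  183 = 7 * 24 + 15, so 183 mod 24 = 15
  gear 0 tooth = 15
Gear 1 (driven, T1=9): tooth at mesh = (-N) mod T1
  183 = 20 * 9 + 3, so 183 mod 9 = 3
  (-183) mod 9 = (-3) mod 9 = 9 - 3 = 6
Mesh after 183 steps: gear-0 tooth 15 meets gear-1 tooth 6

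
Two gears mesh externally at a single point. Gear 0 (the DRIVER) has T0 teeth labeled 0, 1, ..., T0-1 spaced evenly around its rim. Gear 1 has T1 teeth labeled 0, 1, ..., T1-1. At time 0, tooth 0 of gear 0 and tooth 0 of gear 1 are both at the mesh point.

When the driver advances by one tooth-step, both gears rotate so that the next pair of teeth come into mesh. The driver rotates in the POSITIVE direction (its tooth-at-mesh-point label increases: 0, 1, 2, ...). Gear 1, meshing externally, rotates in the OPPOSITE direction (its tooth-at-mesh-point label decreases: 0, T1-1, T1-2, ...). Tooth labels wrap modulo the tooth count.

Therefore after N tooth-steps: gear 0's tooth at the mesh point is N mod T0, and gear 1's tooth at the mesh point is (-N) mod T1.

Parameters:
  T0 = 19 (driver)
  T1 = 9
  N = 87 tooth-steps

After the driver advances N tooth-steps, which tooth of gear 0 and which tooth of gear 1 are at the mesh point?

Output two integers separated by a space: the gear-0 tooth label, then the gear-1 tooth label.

Answer: 11 3

Derivation:
Gear 0 (driver, T0=19): tooth at mesh = N mod T0
  87 = 4 * 19 + 11, so 87 mod 19 = 11
  gear 0 tooth = 11
Gear 1 (driven, T1=9): tooth at mesh = (-N) mod T1
  87 = 9 * 9 + 6, so 87 mod 9 = 6
  (-87) mod 9 = (-6) mod 9 = 9 - 6 = 3
Mesh after 87 steps: gear-0 tooth 11 meets gear-1 tooth 3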